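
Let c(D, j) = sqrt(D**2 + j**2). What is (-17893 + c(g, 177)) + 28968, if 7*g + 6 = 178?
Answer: 11075 + sqrt(1564705)/7 ≈ 11254.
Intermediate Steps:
g = 172/7 (g = -6/7 + (1/7)*178 = -6/7 + 178/7 = 172/7 ≈ 24.571)
(-17893 + c(g, 177)) + 28968 = (-17893 + sqrt((172/7)**2 + 177**2)) + 28968 = (-17893 + sqrt(29584/49 + 31329)) + 28968 = (-17893 + sqrt(1564705/49)) + 28968 = (-17893 + sqrt(1564705)/7) + 28968 = 11075 + sqrt(1564705)/7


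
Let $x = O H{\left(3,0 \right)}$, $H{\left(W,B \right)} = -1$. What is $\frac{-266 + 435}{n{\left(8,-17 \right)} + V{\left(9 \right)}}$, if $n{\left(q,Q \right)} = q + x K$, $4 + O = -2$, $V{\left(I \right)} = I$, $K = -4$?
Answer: $- \frac{169}{7} \approx -24.143$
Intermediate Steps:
$O = -6$ ($O = -4 - 2 = -6$)
$x = 6$ ($x = \left(-6\right) \left(-1\right) = 6$)
$n{\left(q,Q \right)} = -24 + q$ ($n{\left(q,Q \right)} = q + 6 \left(-4\right) = q - 24 = -24 + q$)
$\frac{-266 + 435}{n{\left(8,-17 \right)} + V{\left(9 \right)}} = \frac{-266 + 435}{\left(-24 + 8\right) + 9} = \frac{169}{-16 + 9} = \frac{169}{-7} = 169 \left(- \frac{1}{7}\right) = - \frac{169}{7}$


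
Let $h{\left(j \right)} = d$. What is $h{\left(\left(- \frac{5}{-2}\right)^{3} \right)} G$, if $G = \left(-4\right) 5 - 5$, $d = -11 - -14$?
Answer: $-75$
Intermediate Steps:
$d = 3$ ($d = -11 + 14 = 3$)
$h{\left(j \right)} = 3$
$G = -25$ ($G = -20 - 5 = -25$)
$h{\left(\left(- \frac{5}{-2}\right)^{3} \right)} G = 3 \left(-25\right) = -75$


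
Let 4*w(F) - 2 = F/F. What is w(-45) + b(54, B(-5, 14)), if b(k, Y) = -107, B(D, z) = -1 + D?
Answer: -425/4 ≈ -106.25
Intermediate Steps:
w(F) = ¾ (w(F) = ½ + (F/F)/4 = ½ + (¼)*1 = ½ + ¼ = ¾)
w(-45) + b(54, B(-5, 14)) = ¾ - 107 = -425/4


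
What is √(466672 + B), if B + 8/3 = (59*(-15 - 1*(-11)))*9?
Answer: 2*√1045227/3 ≈ 681.58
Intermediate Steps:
B = -6380/3 (B = -8/3 + (59*(-15 - 1*(-11)))*9 = -8/3 + (59*(-15 + 11))*9 = -8/3 + (59*(-4))*9 = -8/3 - 236*9 = -8/3 - 2124 = -6380/3 ≈ -2126.7)
√(466672 + B) = √(466672 - 6380/3) = √(1393636/3) = 2*√1045227/3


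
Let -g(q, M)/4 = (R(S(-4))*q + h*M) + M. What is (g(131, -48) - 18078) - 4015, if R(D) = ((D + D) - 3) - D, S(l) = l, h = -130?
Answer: -43193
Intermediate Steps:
R(D) = -3 + D (R(D) = (2*D - 3) - D = (-3 + 2*D) - D = -3 + D)
g(q, M) = 28*q + 516*M (g(q, M) = -4*(((-3 - 4)*q - 130*M) + M) = -4*((-7*q - 130*M) + M) = -4*((-130*M - 7*q) + M) = -4*(-129*M - 7*q) = 28*q + 516*M)
(g(131, -48) - 18078) - 4015 = ((28*131 + 516*(-48)) - 18078) - 4015 = ((3668 - 24768) - 18078) - 4015 = (-21100 - 18078) - 4015 = -39178 - 4015 = -43193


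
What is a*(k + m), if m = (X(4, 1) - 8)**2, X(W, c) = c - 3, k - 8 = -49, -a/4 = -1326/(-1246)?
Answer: -156468/623 ≈ -251.15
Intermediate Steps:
a = -2652/623 (a = -(-5304)/(-1246) = -(-5304)*(-1)/1246 = -4*663/623 = -2652/623 ≈ -4.2568)
k = -41 (k = 8 - 49 = -41)
X(W, c) = -3 + c
m = 100 (m = ((-3 + 1) - 8)**2 = (-2 - 8)**2 = (-10)**2 = 100)
a*(k + m) = -2652*(-41 + 100)/623 = -2652/623*59 = -156468/623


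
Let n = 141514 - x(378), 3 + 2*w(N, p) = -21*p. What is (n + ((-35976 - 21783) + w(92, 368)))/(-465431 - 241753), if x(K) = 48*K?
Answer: -123491/1414368 ≈ -0.087312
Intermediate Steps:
w(N, p) = -3/2 - 21*p/2 (w(N, p) = -3/2 + (-21*p)/2 = -3/2 - 21*p/2)
n = 123370 (n = 141514 - 48*378 = 141514 - 1*18144 = 141514 - 18144 = 123370)
(n + ((-35976 - 21783) + w(92, 368)))/(-465431 - 241753) = (123370 + ((-35976 - 21783) + (-3/2 - 21/2*368)))/(-465431 - 241753) = (123370 + (-57759 + (-3/2 - 3864)))/(-707184) = (123370 + (-57759 - 7731/2))*(-1/707184) = (123370 - 123249/2)*(-1/707184) = (123491/2)*(-1/707184) = -123491/1414368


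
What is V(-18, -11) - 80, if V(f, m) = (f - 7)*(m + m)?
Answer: 470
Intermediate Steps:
V(f, m) = 2*m*(-7 + f) (V(f, m) = (-7 + f)*(2*m) = 2*m*(-7 + f))
V(-18, -11) - 80 = 2*(-11)*(-7 - 18) - 80 = 2*(-11)*(-25) - 80 = 550 - 80 = 470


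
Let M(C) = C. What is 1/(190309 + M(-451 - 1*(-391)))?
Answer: 1/190249 ≈ 5.2563e-6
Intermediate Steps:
1/(190309 + M(-451 - 1*(-391))) = 1/(190309 + (-451 - 1*(-391))) = 1/(190309 + (-451 + 391)) = 1/(190309 - 60) = 1/190249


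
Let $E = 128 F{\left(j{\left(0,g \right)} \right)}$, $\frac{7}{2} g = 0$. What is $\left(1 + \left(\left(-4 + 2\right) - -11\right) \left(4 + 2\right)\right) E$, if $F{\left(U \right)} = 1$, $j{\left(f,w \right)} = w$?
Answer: $7040$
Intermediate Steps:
$g = 0$ ($g = \frac{2}{7} \cdot 0 = 0$)
$E = 128$ ($E = 128 \cdot 1 = 128$)
$\left(1 + \left(\left(-4 + 2\right) - -11\right) \left(4 + 2\right)\right) E = \left(1 + \left(\left(-4 + 2\right) - -11\right) \left(4 + 2\right)\right) 128 = \left(1 + \left(-2 + \left(-1 + 12\right)\right) 6\right) 128 = \left(1 + \left(-2 + 11\right) 6\right) 128 = \left(1 + 9 \cdot 6\right) 128 = \left(1 + 54\right) 128 = 55 \cdot 128 = 7040$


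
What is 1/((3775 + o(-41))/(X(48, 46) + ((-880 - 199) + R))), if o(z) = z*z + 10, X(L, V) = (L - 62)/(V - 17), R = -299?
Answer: -19988/79257 ≈ -0.25219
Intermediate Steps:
X(L, V) = (-62 + L)/(-17 + V)
o(z) = 10 + z**2 (o(z) = z**2 + 10 = 10 + z**2)
1/((3775 + o(-41))/(X(48, 46) + ((-880 - 199) + R))) = 1/((3775 + (10 + (-41)**2))/((-62 + 48)/(-17 + 46) + ((-880 - 199) - 299))) = 1/((3775 + (10 + 1681))/(-14/29 + (-1079 - 299))) = 1/((3775 + 1691)/((1/29)*(-14) - 1378)) = 1/(5466/(-14/29 - 1378)) = 1/(5466/(-39976/29)) = 1/(5466*(-29/39976)) = 1/(-79257/19988) = -19988/79257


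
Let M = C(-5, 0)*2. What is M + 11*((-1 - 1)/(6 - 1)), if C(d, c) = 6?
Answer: 38/5 ≈ 7.6000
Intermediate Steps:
M = 12 (M = 6*2 = 12)
M + 11*((-1 - 1)/(6 - 1)) = 12 + 11*((-1 - 1)/(6 - 1)) = 12 + 11*(-2/5) = 12 + 11*(-2*⅕) = 12 + 11*(-⅖) = 12 - 22/5 = 38/5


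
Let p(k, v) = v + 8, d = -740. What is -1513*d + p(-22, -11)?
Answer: 1119617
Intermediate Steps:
p(k, v) = 8 + v
-1513*d + p(-22, -11) = -1513*(-740) + (8 - 11) = 1119620 - 3 = 1119617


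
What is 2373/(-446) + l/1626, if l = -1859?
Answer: -1171903/181299 ≈ -6.4639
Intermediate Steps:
2373/(-446) + l/1626 = 2373/(-446) - 1859/1626 = 2373*(-1/446) - 1859*1/1626 = -2373/446 - 1859/1626 = -1171903/181299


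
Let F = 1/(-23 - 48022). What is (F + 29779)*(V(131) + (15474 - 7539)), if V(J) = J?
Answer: 11540284747564/48045 ≈ 2.4020e+8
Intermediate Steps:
F = -1/48045 (F = 1/(-48045) = -1/48045 ≈ -2.0814e-5)
(F + 29779)*(V(131) + (15474 - 7539)) = (-1/48045 + 29779)*(131 + (15474 - 7539)) = 1430732054*(131 + 7935)/48045 = (1430732054/48045)*8066 = 11540284747564/48045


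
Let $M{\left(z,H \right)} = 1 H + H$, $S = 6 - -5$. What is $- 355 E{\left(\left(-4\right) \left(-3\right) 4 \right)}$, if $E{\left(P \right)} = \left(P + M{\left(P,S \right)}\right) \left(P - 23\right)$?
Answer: $-621250$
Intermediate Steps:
$S = 11$ ($S = 6 + 5 = 11$)
$M{\left(z,H \right)} = 2 H$ ($M{\left(z,H \right)} = H + H = 2 H$)
$E{\left(P \right)} = \left(-23 + P\right) \left(22 + P\right)$ ($E{\left(P \right)} = \left(P + 2 \cdot 11\right) \left(P - 23\right) = \left(P + 22\right) \left(-23 + P\right) = \left(22 + P\right) \left(-23 + P\right) = \left(-23 + P\right) \left(22 + P\right)$)
$- 355 E{\left(\left(-4\right) \left(-3\right) 4 \right)} = - 355 \left(-506 + \left(\left(-4\right) \left(-3\right) 4\right)^{2} - \left(-4\right) \left(-3\right) 4\right) = - 355 \left(-506 + \left(12 \cdot 4\right)^{2} - 12 \cdot 4\right) = - 355 \left(-506 + 48^{2} - 48\right) = - 355 \left(-506 + 2304 - 48\right) = \left(-355\right) 1750 = -621250$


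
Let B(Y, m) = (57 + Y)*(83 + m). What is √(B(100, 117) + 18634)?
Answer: √50034 ≈ 223.68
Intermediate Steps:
√(B(100, 117) + 18634) = √((4731 + 57*117 + 83*100 + 100*117) + 18634) = √((4731 + 6669 + 8300 + 11700) + 18634) = √(31400 + 18634) = √50034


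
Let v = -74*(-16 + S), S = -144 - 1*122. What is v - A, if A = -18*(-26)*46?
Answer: -660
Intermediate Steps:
S = -266 (S = -144 - 122 = -266)
A = 21528 (A = 468*46 = 21528)
v = 20868 (v = -74*(-16 - 266) = -74*(-282) = 20868)
v - A = 20868 - 1*21528 = 20868 - 21528 = -660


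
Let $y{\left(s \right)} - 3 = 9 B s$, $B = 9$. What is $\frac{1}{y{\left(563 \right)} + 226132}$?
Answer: $\frac{1}{271738} \approx 3.68 \cdot 10^{-6}$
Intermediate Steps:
$y{\left(s \right)} = 3 + 81 s$ ($y{\left(s \right)} = 3 + 9 \cdot 9 s = 3 + 81 s$)
$\frac{1}{y{\left(563 \right)} + 226132} = \frac{1}{\left(3 + 81 \cdot 563\right) + 226132} = \frac{1}{\left(3 + 45603\right) + 226132} = \frac{1}{45606 + 226132} = \frac{1}{271738}$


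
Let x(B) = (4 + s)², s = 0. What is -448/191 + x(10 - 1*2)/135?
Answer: -57424/25785 ≈ -2.2270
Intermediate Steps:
x(B) = 16 (x(B) = (4 + 0)² = 4² = 16)
-448/191 + x(10 - 1*2)/135 = -448/191 + 16/135 = -57424/25785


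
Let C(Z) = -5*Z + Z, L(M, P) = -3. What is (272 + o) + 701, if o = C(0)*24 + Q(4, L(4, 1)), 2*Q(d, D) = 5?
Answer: 1951/2 ≈ 975.50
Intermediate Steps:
C(Z) = -4*Z
Q(d, D) = 5/2 (Q(d, D) = (½)*5 = 5/2)
o = 5/2 (o = -4*0*24 + 5/2 = 0*24 + 5/2 = 0 + 5/2 = 5/2 ≈ 2.5000)
(272 + o) + 701 = (272 + 5/2) + 701 = 549/2 + 701 = 1951/2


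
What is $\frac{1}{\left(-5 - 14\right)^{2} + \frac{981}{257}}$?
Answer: $\frac{257}{93758} \approx 0.0027411$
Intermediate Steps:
$\frac{1}{\left(-5 - 14\right)^{2} + \frac{981}{257}} = \frac{1}{\left(-19\right)^{2} + 981 \cdot \frac{1}{257}} = \frac{1}{361 + \frac{981}{257}} = \frac{1}{\frac{93758}{257}} = \frac{257}{93758}$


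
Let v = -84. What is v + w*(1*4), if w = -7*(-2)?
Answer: -28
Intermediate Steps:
w = 14
v + w*(1*4) = -84 + 14*(1*4) = -84 + 14*4 = -84 + 56 = -28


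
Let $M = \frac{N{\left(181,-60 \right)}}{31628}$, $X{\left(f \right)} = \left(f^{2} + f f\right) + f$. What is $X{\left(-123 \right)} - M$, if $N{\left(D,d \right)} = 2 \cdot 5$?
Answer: $\frac{476554885}{15814} \approx 30135.0$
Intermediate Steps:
$N{\left(D,d \right)} = 10$
$X{\left(f \right)} = f + 2 f^{2}$ ($X{\left(f \right)} = \left(f^{2} + f^{2}\right) + f = 2 f^{2} + f = f + 2 f^{2}$)
$M = \frac{5}{15814}$ ($M = \frac{10}{31628} = 10 \cdot \frac{1}{31628} = \frac{5}{15814} \approx 0.00031618$)
$X{\left(-123 \right)} - M = - 123 \left(1 + 2 \left(-123\right)\right) - \frac{5}{15814} = - 123 \left(1 - 246\right) - \frac{5}{15814} = \left(-123\right) \left(-245\right) - \frac{5}{15814} = 30135 - \frac{5}{15814} = \frac{476554885}{15814}$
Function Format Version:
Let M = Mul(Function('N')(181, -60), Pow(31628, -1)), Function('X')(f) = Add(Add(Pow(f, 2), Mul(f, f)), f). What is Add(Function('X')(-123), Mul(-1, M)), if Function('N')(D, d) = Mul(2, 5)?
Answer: Rational(476554885, 15814) ≈ 30135.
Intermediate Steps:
Function('N')(D, d) = 10
Function('X')(f) = Add(f, Mul(2, Pow(f, 2))) (Function('X')(f) = Add(Add(Pow(f, 2), Pow(f, 2)), f) = Add(Mul(2, Pow(f, 2)), f) = Add(f, Mul(2, Pow(f, 2))))
M = Rational(5, 15814) (M = Mul(10, Pow(31628, -1)) = Mul(10, Rational(1, 31628)) = Rational(5, 15814) ≈ 0.00031618)
Add(Function('X')(-123), Mul(-1, M)) = Add(Mul(-123, Add(1, Mul(2, -123))), Mul(-1, Rational(5, 15814))) = Add(Mul(-123, Add(1, -246)), Rational(-5, 15814)) = Add(Mul(-123, -245), Rational(-5, 15814)) = Add(30135, Rational(-5, 15814)) = Rational(476554885, 15814)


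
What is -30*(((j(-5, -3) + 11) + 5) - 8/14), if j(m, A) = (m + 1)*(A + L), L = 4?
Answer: -2400/7 ≈ -342.86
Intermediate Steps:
j(m, A) = (1 + m)*(4 + A) (j(m, A) = (m + 1)*(A + 4) = (1 + m)*(4 + A))
-30*(((j(-5, -3) + 11) + 5) - 8/14) = -30*((((4 - 3 + 4*(-5) - 3*(-5)) + 11) + 5) - 8/14) = -30*((((4 - 3 - 20 + 15) + 11) + 5) - 8*1/14) = -30*(((-4 + 11) + 5) - 4/7) = -30*((7 + 5) - 4/7) = -30*(12 - 4/7) = -30*80/7 = -2400/7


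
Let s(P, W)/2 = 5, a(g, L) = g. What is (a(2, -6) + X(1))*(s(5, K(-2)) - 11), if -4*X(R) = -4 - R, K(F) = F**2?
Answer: -13/4 ≈ -3.2500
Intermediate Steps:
s(P, W) = 10 (s(P, W) = 2*5 = 10)
X(R) = 1 + R/4 (X(R) = -(-4 - R)/4 = 1 + R/4)
(a(2, -6) + X(1))*(s(5, K(-2)) - 11) = (2 + (1 + (1/4)*1))*(10 - 11) = (2 + (1 + 1/4))*(-1) = (2 + 5/4)*(-1) = (13/4)*(-1) = -13/4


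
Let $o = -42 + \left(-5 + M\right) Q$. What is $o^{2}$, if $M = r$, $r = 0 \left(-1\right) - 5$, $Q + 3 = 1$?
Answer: $484$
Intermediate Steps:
$Q = -2$ ($Q = -3 + 1 = -2$)
$r = -5$ ($r = 0 - 5 = -5$)
$M = -5$
$o = -22$ ($o = -42 + \left(-5 - 5\right) \left(-2\right) = -42 - -20 = -42 + 20 = -22$)
$o^{2} = \left(-22\right)^{2} = 484$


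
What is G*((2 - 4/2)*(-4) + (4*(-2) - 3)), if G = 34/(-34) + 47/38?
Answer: -99/38 ≈ -2.6053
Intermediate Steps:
G = 9/38 (G = 34*(-1/34) + 47*(1/38) = -1 + 47/38 = 9/38 ≈ 0.23684)
G*((2 - 4/2)*(-4) + (4*(-2) - 3)) = 9*((2 - 4/2)*(-4) + (4*(-2) - 3))/38 = 9*((2 - 4*½)*(-4) + (-8 - 3))/38 = 9*((2 - 2)*(-4) - 11)/38 = 9*(0*(-4) - 11)/38 = 9*(0 - 11)/38 = (9/38)*(-11) = -99/38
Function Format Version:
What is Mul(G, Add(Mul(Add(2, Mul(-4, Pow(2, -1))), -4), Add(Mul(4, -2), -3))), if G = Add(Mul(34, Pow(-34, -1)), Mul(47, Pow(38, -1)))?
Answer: Rational(-99, 38) ≈ -2.6053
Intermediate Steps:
G = Rational(9, 38) (G = Add(Mul(34, Rational(-1, 34)), Mul(47, Rational(1, 38))) = Add(-1, Rational(47, 38)) = Rational(9, 38) ≈ 0.23684)
Mul(G, Add(Mul(Add(2, Mul(-4, Pow(2, -1))), -4), Add(Mul(4, -2), -3))) = Mul(Rational(9, 38), Add(Mul(Add(2, Mul(-4, Pow(2, -1))), -4), Add(Mul(4, -2), -3))) = Mul(Rational(9, 38), Add(Mul(Add(2, Mul(-4, Rational(1, 2))), -4), Add(-8, -3))) = Mul(Rational(9, 38), Add(Mul(Add(2, -2), -4), -11)) = Mul(Rational(9, 38), Add(Mul(0, -4), -11)) = Mul(Rational(9, 38), Add(0, -11)) = Mul(Rational(9, 38), -11) = Rational(-99, 38)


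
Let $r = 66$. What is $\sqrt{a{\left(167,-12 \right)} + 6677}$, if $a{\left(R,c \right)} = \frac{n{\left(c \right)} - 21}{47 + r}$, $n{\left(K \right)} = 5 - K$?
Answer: $\frac{3 \sqrt{9473129}}{113} \approx 81.713$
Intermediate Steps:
$a{\left(R,c \right)} = - \frac{16}{113} - \frac{c}{113}$ ($a{\left(R,c \right)} = \frac{\left(5 - c\right) - 21}{47 + 66} = \frac{-16 - c}{113} = \left(-16 - c\right) \frac{1}{113} = - \frac{16}{113} - \frac{c}{113}$)
$\sqrt{a{\left(167,-12 \right)} + 6677} = \sqrt{\left(- \frac{16}{113} - - \frac{12}{113}\right) + 6677} = \sqrt{\left(- \frac{16}{113} + \frac{12}{113}\right) + 6677} = \sqrt{- \frac{4}{113} + 6677} = \sqrt{\frac{754497}{113}} = \frac{3 \sqrt{9473129}}{113}$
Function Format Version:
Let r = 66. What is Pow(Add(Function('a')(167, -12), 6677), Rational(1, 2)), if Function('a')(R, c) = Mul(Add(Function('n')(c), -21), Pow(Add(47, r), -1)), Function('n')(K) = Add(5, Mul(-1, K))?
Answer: Mul(Rational(3, 113), Pow(9473129, Rational(1, 2))) ≈ 81.713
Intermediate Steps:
Function('a')(R, c) = Add(Rational(-16, 113), Mul(Rational(-1, 113), c)) (Function('a')(R, c) = Mul(Add(Add(5, Mul(-1, c)), -21), Pow(Add(47, 66), -1)) = Mul(Add(-16, Mul(-1, c)), Pow(113, -1)) = Mul(Add(-16, Mul(-1, c)), Rational(1, 113)) = Add(Rational(-16, 113), Mul(Rational(-1, 113), c)))
Pow(Add(Function('a')(167, -12), 6677), Rational(1, 2)) = Pow(Add(Add(Rational(-16, 113), Mul(Rational(-1, 113), -12)), 6677), Rational(1, 2)) = Pow(Add(Add(Rational(-16, 113), Rational(12, 113)), 6677), Rational(1, 2)) = Pow(Add(Rational(-4, 113), 6677), Rational(1, 2)) = Pow(Rational(754497, 113), Rational(1, 2)) = Mul(Rational(3, 113), Pow(9473129, Rational(1, 2)))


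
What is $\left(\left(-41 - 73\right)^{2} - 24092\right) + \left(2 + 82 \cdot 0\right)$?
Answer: $-11094$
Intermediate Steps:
$\left(\left(-41 - 73\right)^{2} - 24092\right) + \left(2 + 82 \cdot 0\right) = \left(\left(-114\right)^{2} - 24092\right) + \left(2 + 0\right) = \left(12996 - 24092\right) + 2 = -11096 + 2 = -11094$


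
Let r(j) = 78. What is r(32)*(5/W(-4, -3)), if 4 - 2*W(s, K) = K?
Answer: 780/7 ≈ 111.43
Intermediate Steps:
W(s, K) = 2 - K/2
r(32)*(5/W(-4, -3)) = 78*(5/(2 - ½*(-3))) = 78*(5/(2 + 3/2)) = 78*(5/(7/2)) = 78*(5*(2/7)) = 78*(10/7) = 780/7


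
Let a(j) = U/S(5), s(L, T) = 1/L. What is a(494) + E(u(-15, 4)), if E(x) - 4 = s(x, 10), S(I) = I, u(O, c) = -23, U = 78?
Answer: 2249/115 ≈ 19.557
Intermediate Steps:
a(j) = 78/5
E(x) = 4 + 1/x
a(494) + E(u(-15, 4)) = 78/5 + (4 + 1/(-23)) = 78/5 + (4 - 1/23) = 78/5 + 91/23 = 2249/115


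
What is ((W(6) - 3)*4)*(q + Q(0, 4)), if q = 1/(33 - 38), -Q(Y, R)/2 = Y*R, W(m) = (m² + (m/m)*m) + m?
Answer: -36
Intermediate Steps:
W(m) = m² + 2*m (W(m) = (m² + 1*m) + m = (m² + m) + m = (m + m²) + m = m² + 2*m)
Q(Y, R) = -2*R*Y (Q(Y, R) = -2*Y*R = -2*R*Y)
q = -⅕ (q = 1/(-5) = -⅕ ≈ -0.20000)
((W(6) - 3)*4)*(q + Q(0, 4)) = ((6*(2 + 6) - 3)*4)*(-⅕ - 2*4*0) = ((6*8 - 3)*4)*(-⅕ + 0) = ((48 - 3)*4)*(-⅕) = (45*4)*(-⅕) = 180*(-⅕) = -36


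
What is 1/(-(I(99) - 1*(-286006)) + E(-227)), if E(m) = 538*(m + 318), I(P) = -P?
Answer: -1/236949 ≈ -4.2203e-6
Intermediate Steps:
E(m) = 171084 + 538*m (E(m) = 538*(318 + m) = 171084 + 538*m)
1/(-(I(99) - 1*(-286006)) + E(-227)) = 1/(-(-1*99 - 1*(-286006)) + (171084 + 538*(-227))) = 1/(-(-99 + 286006) + (171084 - 122126)) = 1/(-1*285907 + 48958) = 1/(-285907 + 48958) = 1/(-236949) = -1/236949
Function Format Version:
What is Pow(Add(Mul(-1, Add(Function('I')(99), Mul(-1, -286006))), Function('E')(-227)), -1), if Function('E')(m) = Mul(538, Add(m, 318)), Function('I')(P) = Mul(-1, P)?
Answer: Rational(-1, 236949) ≈ -4.2203e-6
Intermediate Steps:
Function('E')(m) = Add(171084, Mul(538, m)) (Function('E')(m) = Mul(538, Add(318, m)) = Add(171084, Mul(538, m)))
Pow(Add(Mul(-1, Add(Function('I')(99), Mul(-1, -286006))), Function('E')(-227)), -1) = Pow(Add(Mul(-1, Add(Mul(-1, 99), Mul(-1, -286006))), Add(171084, Mul(538, -227))), -1) = Pow(Add(Mul(-1, Add(-99, 286006)), Add(171084, -122126)), -1) = Pow(Add(Mul(-1, 285907), 48958), -1) = Pow(Add(-285907, 48958), -1) = Pow(-236949, -1) = Rational(-1, 236949)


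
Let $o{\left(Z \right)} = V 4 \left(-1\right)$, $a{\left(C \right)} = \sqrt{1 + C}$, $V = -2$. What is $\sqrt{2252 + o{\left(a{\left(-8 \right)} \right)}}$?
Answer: $2 \sqrt{565} \approx 47.539$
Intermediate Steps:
$o{\left(Z \right)} = 8$ ($o{\left(Z \right)} = \left(-2\right) 4 \left(-1\right) = \left(-8\right) \left(-1\right) = 8$)
$\sqrt{2252 + o{\left(a{\left(-8 \right)} \right)}} = \sqrt{2252 + 8} = \sqrt{2260} = 2 \sqrt{565}$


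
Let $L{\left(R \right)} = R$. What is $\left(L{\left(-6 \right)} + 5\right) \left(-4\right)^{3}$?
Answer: $64$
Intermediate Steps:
$\left(L{\left(-6 \right)} + 5\right) \left(-4\right)^{3} = \left(-6 + 5\right) \left(-4\right)^{3} = \left(-1\right) \left(-64\right) = 64$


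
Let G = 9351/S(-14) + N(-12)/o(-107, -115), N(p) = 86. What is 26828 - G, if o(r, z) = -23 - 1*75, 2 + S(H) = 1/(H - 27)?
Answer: 127899204/4067 ≈ 31448.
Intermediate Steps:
S(H) = -2 + 1/(-27 + H) (S(H) = -2 + 1/(H - 27) = -2 + 1/(-27 + H))
o(r, z) = -98 (o(r, z) = -23 - 75 = -98)
G = -18789728/4067 (G = 9351/(((55 - 2*(-14))/(-27 - 14))) + 86/(-98) = 9351/(((55 + 28)/(-41))) + 86*(-1/98) = 9351/((-1/41*83)) - 43/49 = 9351/(-83/41) - 43/49 = 9351*(-41/83) - 43/49 = -383391/83 - 43/49 = -18789728/4067 ≈ -4620.0)
26828 - G = 26828 - 1*(-18789728/4067) = 26828 + 18789728/4067 = 127899204/4067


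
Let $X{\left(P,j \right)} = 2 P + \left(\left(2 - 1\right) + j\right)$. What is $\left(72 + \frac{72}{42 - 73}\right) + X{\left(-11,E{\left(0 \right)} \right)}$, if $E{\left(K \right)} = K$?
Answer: $\frac{1509}{31} \approx 48.677$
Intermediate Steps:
$X{\left(P,j \right)} = 1 + j + 2 P$ ($X{\left(P,j \right)} = 2 P + \left(1 + j\right) = 1 + j + 2 P$)
$\left(72 + \frac{72}{42 - 73}\right) + X{\left(-11,E{\left(0 \right)} \right)} = \left(72 + \frac{72}{42 - 73}\right) + \left(1 + 0 + 2 \left(-11\right)\right) = \left(72 + \frac{72}{-31}\right) + \left(1 + 0 - 22\right) = \left(72 + 72 \left(- \frac{1}{31}\right)\right) - 21 = \left(72 - \frac{72}{31}\right) - 21 = \frac{2160}{31} - 21 = \frac{1509}{31}$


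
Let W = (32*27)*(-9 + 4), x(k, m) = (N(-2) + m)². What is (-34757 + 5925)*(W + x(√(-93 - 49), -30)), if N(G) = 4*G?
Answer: 82920832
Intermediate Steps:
x(k, m) = (-8 + m)² (x(k, m) = (4*(-2) + m)² = (-8 + m)²)
W = -4320 (W = 864*(-5) = -4320)
(-34757 + 5925)*(W + x(√(-93 - 49), -30)) = (-34757 + 5925)*(-4320 + (-8 - 30)²) = -28832*(-4320 + (-38)²) = -28832*(-4320 + 1444) = -28832*(-2876) = 82920832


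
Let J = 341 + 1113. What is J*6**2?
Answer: 52344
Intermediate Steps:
J = 1454
J*6**2 = 1454*6**2 = 1454*36 = 52344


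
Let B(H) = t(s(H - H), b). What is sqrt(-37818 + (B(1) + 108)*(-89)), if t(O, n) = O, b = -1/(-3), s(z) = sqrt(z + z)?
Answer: 3*I*sqrt(5270) ≈ 217.78*I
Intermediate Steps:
s(z) = sqrt(2)*sqrt(z) (s(z) = sqrt(2*z) = sqrt(2)*sqrt(z))
b = 1/3 (b = -1*(-1/3) = 1/3 ≈ 0.33333)
B(H) = 0 (B(H) = sqrt(2)*sqrt(H - H) = sqrt(2)*sqrt(0) = sqrt(2)*0 = 0)
sqrt(-37818 + (B(1) + 108)*(-89)) = sqrt(-37818 + (0 + 108)*(-89)) = sqrt(-37818 + 108*(-89)) = sqrt(-37818 - 9612) = sqrt(-47430) = 3*I*sqrt(5270)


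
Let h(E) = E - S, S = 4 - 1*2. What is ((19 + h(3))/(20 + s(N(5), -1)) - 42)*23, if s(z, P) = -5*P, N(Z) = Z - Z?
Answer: -4738/5 ≈ -947.60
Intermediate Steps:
S = 2 (S = 4 - 2 = 2)
N(Z) = 0
h(E) = -2 + E (h(E) = E - 1*2 = E - 2 = -2 + E)
((19 + h(3))/(20 + s(N(5), -1)) - 42)*23 = ((19 + (-2 + 3))/(20 - 5*(-1)) - 42)*23 = ((19 + 1)/(20 + 5) - 42)*23 = (20/25 - 42)*23 = (20*(1/25) - 42)*23 = (4/5 - 42)*23 = -206/5*23 = -4738/5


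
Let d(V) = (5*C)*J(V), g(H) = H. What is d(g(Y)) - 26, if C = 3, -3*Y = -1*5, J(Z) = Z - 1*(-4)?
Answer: 59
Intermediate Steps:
J(Z) = 4 + Z (J(Z) = Z + 4 = 4 + Z)
Y = 5/3 (Y = -(-1)*5/3 = -⅓*(-5) = 5/3 ≈ 1.6667)
d(V) = 60 + 15*V (d(V) = (5*3)*(4 + V) = 15*(4 + V) = 60 + 15*V)
d(g(Y)) - 26 = (60 + 15*(5/3)) - 26 = (60 + 25) - 26 = 85 - 26 = 59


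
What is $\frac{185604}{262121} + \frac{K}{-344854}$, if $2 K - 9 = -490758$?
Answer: $\frac{256648182261}{180786950668} \approx 1.4196$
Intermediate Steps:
$K = - \frac{490749}{2}$ ($K = \frac{9}{2} + \frac{1}{2} \left(-490758\right) = \frac{9}{2} - 245379 = - \frac{490749}{2} \approx -2.4537 \cdot 10^{5}$)
$\frac{185604}{262121} + \frac{K}{-344854} = \frac{185604}{262121} - \frac{490749}{2 \left(-344854\right)} = 185604 \cdot \frac{1}{262121} - - \frac{490749}{689708} = \frac{185604}{262121} + \frac{490749}{689708} = \frac{256648182261}{180786950668}$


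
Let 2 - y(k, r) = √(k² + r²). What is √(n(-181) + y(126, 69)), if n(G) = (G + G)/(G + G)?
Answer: √(3 - 3*√2293) ≈ 11.86*I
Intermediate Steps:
y(k, r) = 2 - √(k² + r²)
n(G) = 1 (n(G) = (2*G)/((2*G)) = (2*G)*(1/(2*G)) = 1)
√(n(-181) + y(126, 69)) = √(1 + (2 - √(126² + 69²))) = √(1 + (2 - √(15876 + 4761))) = √(1 + (2 - √20637)) = √(1 + (2 - 3*√2293)) = √(3 - 3*√2293)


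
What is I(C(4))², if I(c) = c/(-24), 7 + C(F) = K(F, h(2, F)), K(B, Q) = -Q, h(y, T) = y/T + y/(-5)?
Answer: 5041/57600 ≈ 0.087517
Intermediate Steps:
h(y, T) = -y/5 + y/T (h(y, T) = y/T + y*(-⅕) = y/T - y/5 = -y/5 + y/T)
C(F) = -33/5 - 2/F (C(F) = -7 - (-⅕*2 + 2/F) = -7 - (-⅖ + 2/F) = -7 + (⅖ - 2/F) = -33/5 - 2/F)
I(c) = -c/24 (I(c) = c*(-1/24) = -c/24)
I(C(4))² = (-(-33/5 - 2/4)/24)² = (-(-33/5 - 2*¼)/24)² = (-(-33/5 - ½)/24)² = (-1/24*(-71/10))² = (71/240)² = 5041/57600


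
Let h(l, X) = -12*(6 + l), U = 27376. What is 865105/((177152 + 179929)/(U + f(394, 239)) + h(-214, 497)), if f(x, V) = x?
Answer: 24023965850/69671001 ≈ 344.82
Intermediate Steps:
h(l, X) = -72 - 12*l
865105/((177152 + 179929)/(U + f(394, 239)) + h(-214, 497)) = 865105/((177152 + 179929)/(27376 + 394) + (-72 - 12*(-214))) = 865105/(357081/27770 + (-72 + 2568)) = 865105/(357081*(1/27770) + 2496) = 865105/(357081/27770 + 2496) = 865105/(69671001/27770) = 865105*(27770/69671001) = 24023965850/69671001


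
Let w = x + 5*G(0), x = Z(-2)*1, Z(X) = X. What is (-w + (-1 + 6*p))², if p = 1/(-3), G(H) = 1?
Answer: 36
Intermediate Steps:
p = -⅓ ≈ -0.33333
x = -2 (x = -2*1 = -2)
w = 3 (w = -2 + 5*1 = -2 + 5 = 3)
(-w + (-1 + 6*p))² = (-1*3 + (-1 + 6*(-⅓)))² = (-3 + (-1 - 2))² = (-3 - 3)² = (-6)² = 36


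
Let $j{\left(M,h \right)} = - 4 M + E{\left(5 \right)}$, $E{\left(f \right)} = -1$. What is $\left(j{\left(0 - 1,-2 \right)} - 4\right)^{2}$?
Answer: $1$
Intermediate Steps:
$j{\left(M,h \right)} = -1 - 4 M$ ($j{\left(M,h \right)} = - 4 M - 1 = -1 - 4 M$)
$\left(j{\left(0 - 1,-2 \right)} - 4\right)^{2} = \left(\left(-1 - 4 \left(0 - 1\right)\right) - 4\right)^{2} = \left(\left(-1 - -4\right) - 4\right)^{2} = \left(\left(-1 + 4\right) - 4\right)^{2} = \left(3 - 4\right)^{2} = \left(-1\right)^{2} = 1$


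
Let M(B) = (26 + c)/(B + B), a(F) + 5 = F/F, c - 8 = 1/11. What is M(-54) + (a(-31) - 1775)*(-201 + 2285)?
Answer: -1468144781/396 ≈ -3.7074e+6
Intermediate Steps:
c = 89/11 (c = 8 + 1/11 = 89/11 ≈ 8.0909)
a(F) = -4 (a(F) = -5 + F/F = -5 + 1 = -4)
M(B) = 375/(22*B) (M(B) = (26 + 89/11)/(B + B) = 375/(11*((2*B))) = 375*(1/(2*B))/11 = 375/(22*B))
M(-54) + (a(-31) - 1775)*(-201 + 2285) = (375/22)/(-54) + (-4 - 1775)*(-201 + 2285) = (375/22)*(-1/54) - 1779*2084 = -125/396 - 3707436 = -1468144781/396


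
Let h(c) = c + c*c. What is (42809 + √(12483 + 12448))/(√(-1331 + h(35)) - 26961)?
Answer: -1154173449/726895592 - 26961*√24931/726895592 - 42809*I*√71/726895592 - I*√1770101/726895592 ≈ -1.5937 - 0.00049807*I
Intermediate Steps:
h(c) = c + c²
(42809 + √(12483 + 12448))/(√(-1331 + h(35)) - 26961) = (42809 + √(12483 + 12448))/(√(-1331 + 35*(1 + 35)) - 26961) = (42809 + √24931)/(√(-1331 + 35*36) - 26961) = (42809 + √24931)/(√(-1331 + 1260) - 26961) = (42809 + √24931)/(√(-71) - 26961) = (42809 + √24931)/(I*√71 - 26961) = (42809 + √24931)/(-26961 + I*√71)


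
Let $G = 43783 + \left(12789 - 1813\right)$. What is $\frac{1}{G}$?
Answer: $\frac{1}{54759} \approx 1.8262 \cdot 10^{-5}$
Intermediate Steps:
$G = 54759$ ($G = 43783 + 10976 = 54759$)
$\frac{1}{G} = \frac{1}{54759}$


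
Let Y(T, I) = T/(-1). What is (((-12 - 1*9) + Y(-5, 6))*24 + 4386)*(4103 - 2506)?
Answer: 6391194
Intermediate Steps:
Y(T, I) = -T (Y(T, I) = T*(-1) = -T)
(((-12 - 1*9) + Y(-5, 6))*24 + 4386)*(4103 - 2506) = (((-12 - 1*9) - 1*(-5))*24 + 4386)*(4103 - 2506) = (((-12 - 9) + 5)*24 + 4386)*1597 = ((-21 + 5)*24 + 4386)*1597 = (-16*24 + 4386)*1597 = (-384 + 4386)*1597 = 4002*1597 = 6391194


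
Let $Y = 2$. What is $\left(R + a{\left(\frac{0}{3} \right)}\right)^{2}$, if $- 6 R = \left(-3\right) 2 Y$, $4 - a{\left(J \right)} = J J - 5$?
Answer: $121$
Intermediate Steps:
$a{\left(J \right)} = 9 - J^{2}$ ($a{\left(J \right)} = 4 - \left(J J - 5\right) = 4 - \left(J^{2} - 5\right) = 4 - \left(-5 + J^{2}\right) = 9 - J^{2}$)
$R = 2$ ($R = - \frac{\left(-3\right) 2 \cdot 2}{6} = - \frac{\left(-6\right) 2}{6} = \left(- \frac{1}{6}\right) \left(-12\right) = 2$)
$\left(R + a{\left(\frac{0}{3} \right)}\right)^{2} = \left(2 + \left(9 - \left(\frac{0}{3}\right)^{2}\right)\right)^{2} = \left(2 + \left(9 - \left(0 \cdot \frac{1}{3}\right)^{2}\right)\right)^{2} = \left(2 + \left(9 - 0^{2}\right)\right)^{2} = \left(2 + \left(9 - 0\right)\right)^{2} = \left(2 + \left(9 + 0\right)\right)^{2} = \left(2 + 9\right)^{2} = 11^{2} = 121$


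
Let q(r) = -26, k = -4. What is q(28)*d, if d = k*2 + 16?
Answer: -208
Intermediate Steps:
d = 8 (d = -4*2 + 16 = -8 + 16 = 8)
q(28)*d = -26*8 = -208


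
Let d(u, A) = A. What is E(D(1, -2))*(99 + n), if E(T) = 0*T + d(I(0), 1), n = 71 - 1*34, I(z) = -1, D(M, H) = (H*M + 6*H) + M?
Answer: 136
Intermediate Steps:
D(M, H) = M + 6*H + H*M (D(M, H) = (6*H + H*M) + M = M + 6*H + H*M)
n = 37 (n = 71 - 34 = 37)
E(T) = 1 (E(T) = 0*T + 1 = 0 + 1 = 1)
E(D(1, -2))*(99 + n) = 1*(99 + 37) = 1*136 = 136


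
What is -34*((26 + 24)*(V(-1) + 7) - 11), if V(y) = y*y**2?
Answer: -9826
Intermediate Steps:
V(y) = y**3
-34*((26 + 24)*(V(-1) + 7) - 11) = -34*((26 + 24)*((-1)**3 + 7) - 11) = -34*(50*(-1 + 7) - 11) = -34*(50*6 - 11) = -34*(300 - 11) = -34*289 = -9826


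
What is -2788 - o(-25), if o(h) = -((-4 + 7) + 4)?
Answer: -2781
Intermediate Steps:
o(h) = -7 (o(h) = -(3 + 4) = -1*7 = -7)
-2788 - o(-25) = -2788 - 1*(-7) = -2788 + 7 = -2781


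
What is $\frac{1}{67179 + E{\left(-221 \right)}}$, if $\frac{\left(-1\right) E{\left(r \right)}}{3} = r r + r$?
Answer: $- \frac{1}{78681} \approx -1.271 \cdot 10^{-5}$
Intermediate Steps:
$E{\left(r \right)} = - 3 r - 3 r^{2}$ ($E{\left(r \right)} = - 3 \left(r r + r\right) = - 3 \left(r^{2} + r\right) = - 3 \left(r + r^{2}\right) = - 3 r - 3 r^{2}$)
$\frac{1}{67179 + E{\left(-221 \right)}} = \frac{1}{67179 - - 663 \left(1 - 221\right)} = \frac{1}{67179 - \left(-663\right) \left(-220\right)} = \frac{1}{67179 - 145860} = \frac{1}{-78681} = - \frac{1}{78681}$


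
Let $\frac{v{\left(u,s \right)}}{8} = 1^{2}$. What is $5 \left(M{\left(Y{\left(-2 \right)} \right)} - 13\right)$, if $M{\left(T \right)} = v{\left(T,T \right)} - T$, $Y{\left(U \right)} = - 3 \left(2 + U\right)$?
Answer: $-25$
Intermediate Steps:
$v{\left(u,s \right)} = 8$ ($v{\left(u,s \right)} = 8 \cdot 1^{2} = 8 \cdot 1 = 8$)
$Y{\left(U \right)} = -6 - 3 U$
$M{\left(T \right)} = 8 - T$
$5 \left(M{\left(Y{\left(-2 \right)} \right)} - 13\right) = 5 \left(\left(8 - \left(-6 - -6\right)\right) - 13\right) = 5 \left(\left(8 - \left(-6 + 6\right)\right) - 13\right) = 5 \left(\left(8 - 0\right) - 13\right) = 5 \left(\left(8 + 0\right) - 13\right) = 5 \left(8 - 13\right) = 5 \left(-5\right) = -25$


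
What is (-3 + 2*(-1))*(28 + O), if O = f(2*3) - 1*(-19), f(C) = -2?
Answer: -225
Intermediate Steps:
O = 17 (O = -2 - 1*(-19) = -2 + 19 = 17)
(-3 + 2*(-1))*(28 + O) = (-3 + 2*(-1))*(28 + 17) = (-3 - 2)*45 = -5*45 = -225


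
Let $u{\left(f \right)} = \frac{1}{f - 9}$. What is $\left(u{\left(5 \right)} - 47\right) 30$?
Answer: $- \frac{2835}{2} \approx -1417.5$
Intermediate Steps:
$u{\left(f \right)} = \frac{1}{-9 + f}$
$\left(u{\left(5 \right)} - 47\right) 30 = \left(\frac{1}{-9 + 5} - 47\right) 30 = \left(\frac{1}{-4} - 47\right) 30 = \left(- \frac{1}{4} - 47\right) 30 = \left(- \frac{189}{4}\right) 30 = - \frac{2835}{2}$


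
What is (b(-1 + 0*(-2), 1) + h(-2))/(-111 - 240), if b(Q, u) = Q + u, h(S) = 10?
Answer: -10/351 ≈ -0.028490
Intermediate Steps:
(b(-1 + 0*(-2), 1) + h(-2))/(-111 - 240) = (((-1 + 0*(-2)) + 1) + 10)/(-111 - 240) = (((-1 + 0) + 1) + 10)/(-351) = ((-1 + 1) + 10)*(-1/351) = (0 + 10)*(-1/351) = 10*(-1/351) = -10/351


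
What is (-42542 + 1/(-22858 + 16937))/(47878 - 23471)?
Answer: -251891183/144513847 ≈ -1.7430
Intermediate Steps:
(-42542 + 1/(-22858 + 16937))/(47878 - 23471) = (-42542 + 1/(-5921))/24407 = (-42542 - 1/5921)*(1/24407) = -251891183/5921*1/24407 = -251891183/144513847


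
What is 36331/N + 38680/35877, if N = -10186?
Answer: -909452807/365443122 ≈ -2.4886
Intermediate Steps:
36331/N + 38680/35877 = 36331/(-10186) + 38680/35877 = 36331*(-1/10186) + 38680*(1/35877) = -36331/10186 + 38680/35877 = -909452807/365443122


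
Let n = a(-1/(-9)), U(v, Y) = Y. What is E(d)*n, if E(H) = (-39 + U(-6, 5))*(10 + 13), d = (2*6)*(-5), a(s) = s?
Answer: -782/9 ≈ -86.889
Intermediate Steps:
n = ⅑ (n = -1/(-9) = -1*(-⅑) = ⅑ ≈ 0.11111)
d = -60 (d = 12*(-5) = -60)
E(H) = -782 (E(H) = (-39 + 5)*(10 + 13) = -34*23 = -782)
E(d)*n = -782*⅑ = -782/9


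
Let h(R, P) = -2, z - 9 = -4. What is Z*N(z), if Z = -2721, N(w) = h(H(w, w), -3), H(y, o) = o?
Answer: 5442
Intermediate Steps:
z = 5 (z = 9 - 4 = 5)
N(w) = -2
Z*N(z) = -2721*(-2) = 5442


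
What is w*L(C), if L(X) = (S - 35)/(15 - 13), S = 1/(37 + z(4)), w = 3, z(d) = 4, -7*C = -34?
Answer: -2151/41 ≈ -52.463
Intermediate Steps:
C = 34/7 (C = -1/7*(-34) = 34/7 ≈ 4.8571)
S = 1/41 (S = 1/(37 + 4) = 1/41 ≈ 0.024390)
L(X) = -717/41 (L(X) = (1/41 - 35)/(15 - 13) = -1434/41/2 = -1434/41*1/2 = -717/41)
w*L(C) = 3*(-717/41) = -2151/41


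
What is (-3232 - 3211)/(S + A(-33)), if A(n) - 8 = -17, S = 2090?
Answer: -6443/2081 ≈ -3.0961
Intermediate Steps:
A(n) = -9 (A(n) = 8 - 17 = -9)
(-3232 - 3211)/(S + A(-33)) = (-3232 - 3211)/(2090 - 9) = -6443/2081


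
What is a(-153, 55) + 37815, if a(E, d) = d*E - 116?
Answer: 29284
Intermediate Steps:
a(E, d) = -116 + E*d (a(E, d) = E*d - 116 = -116 + E*d)
a(-153, 55) + 37815 = (-116 - 153*55) + 37815 = (-116 - 8415) + 37815 = -8531 + 37815 = 29284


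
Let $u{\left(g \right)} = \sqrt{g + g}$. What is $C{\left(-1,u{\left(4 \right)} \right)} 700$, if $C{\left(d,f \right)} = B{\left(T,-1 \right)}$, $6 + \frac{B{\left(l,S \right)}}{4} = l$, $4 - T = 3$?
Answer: $-14000$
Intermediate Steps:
$T = 1$ ($T = 4 - 3 = 1$)
$u{\left(g \right)} = \sqrt{2} \sqrt{g}$ ($u{\left(g \right)} = \sqrt{2 g} = \sqrt{2} \sqrt{g}$)
$B{\left(l,S \right)} = -24 + 4 l$
$C{\left(d,f \right)} = -20$ ($C{\left(d,f \right)} = -24 + 4 \cdot 1 = -24 + 4 = -20$)
$C{\left(-1,u{\left(4 \right)} \right)} 700 = \left(-20\right) 700 = -14000$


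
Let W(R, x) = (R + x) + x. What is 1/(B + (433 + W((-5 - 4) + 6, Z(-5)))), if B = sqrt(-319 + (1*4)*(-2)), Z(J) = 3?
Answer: 4/1747 - I*sqrt(327)/190423 ≈ 0.0022896 - 9.4963e-5*I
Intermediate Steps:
W(R, x) = R + 2*x
B = I*sqrt(327) (B = sqrt(-319 + 4*(-2)) = sqrt(-319 - 8) = sqrt(-327) = I*sqrt(327) ≈ 18.083*I)
1/(B + (433 + W((-5 - 4) + 6, Z(-5)))) = 1/(I*sqrt(327) + (433 + (((-5 - 4) + 6) + 2*3))) = 1/(I*sqrt(327) + (433 + ((-9 + 6) + 6))) = 1/(I*sqrt(327) + (433 + (-3 + 6))) = 1/(I*sqrt(327) + (433 + 3)) = 1/(I*sqrt(327) + 436) = 1/(436 + I*sqrt(327))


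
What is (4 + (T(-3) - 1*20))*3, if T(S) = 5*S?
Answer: -93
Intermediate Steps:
(4 + (T(-3) - 1*20))*3 = (4 + (5*(-3) - 1*20))*3 = (4 + (-15 - 20))*3 = (4 - 35)*3 = -31*3 = -93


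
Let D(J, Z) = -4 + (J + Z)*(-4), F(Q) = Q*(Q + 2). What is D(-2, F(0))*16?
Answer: 64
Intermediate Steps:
F(Q) = Q*(2 + Q)
D(J, Z) = -4 - 4*J - 4*Z (D(J, Z) = -4 + (-4*J - 4*Z) = -4 - 4*J - 4*Z)
D(-2, F(0))*16 = (-4 - 4*(-2) - 0*(2 + 0))*16 = (-4 + 8 - 0*2)*16 = (-4 + 8 - 4*0)*16 = (-4 + 8 + 0)*16 = 4*16 = 64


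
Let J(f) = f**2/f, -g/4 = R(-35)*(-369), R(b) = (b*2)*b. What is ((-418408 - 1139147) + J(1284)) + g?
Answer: 2059929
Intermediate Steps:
R(b) = 2*b**2 (R(b) = (2*b)*b = 2*b**2)
g = 3616200 (g = -4*2*(-35)**2*(-369) = -4*2*1225*(-369) = -9800*(-369) = -4*(-904050) = 3616200)
J(f) = f
((-418408 - 1139147) + J(1284)) + g = ((-418408 - 1139147) + 1284) + 3616200 = (-1557555 + 1284) + 3616200 = -1556271 + 3616200 = 2059929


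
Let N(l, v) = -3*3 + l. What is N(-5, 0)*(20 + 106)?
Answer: -1764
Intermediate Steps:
N(l, v) = -9 + l
N(-5, 0)*(20 + 106) = (-9 - 5)*(20 + 106) = -14*126 = -1764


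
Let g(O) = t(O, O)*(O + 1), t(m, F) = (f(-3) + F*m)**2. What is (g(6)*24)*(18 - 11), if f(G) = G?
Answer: 1280664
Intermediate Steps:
t(m, F) = (-3 + F*m)**2
g(O) = (-3 + O**2)**2*(1 + O) (g(O) = (-3 + O*O)**2*(O + 1) = (-3 + O**2)**2*(1 + O))
(g(6)*24)*(18 - 11) = (((-3 + 6**2)**2*(1 + 6))*24)*(18 - 11) = (((-3 + 36)**2*7)*24)*7 = ((33**2*7)*24)*7 = ((1089*7)*24)*7 = (7623*24)*7 = 182952*7 = 1280664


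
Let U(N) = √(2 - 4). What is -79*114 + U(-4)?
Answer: -9006 + I*√2 ≈ -9006.0 + 1.4142*I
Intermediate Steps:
U(N) = I*√2 (U(N) = √(-2) = I*√2)
-79*114 + U(-4) = -79*114 + I*√2 = -9006 + I*√2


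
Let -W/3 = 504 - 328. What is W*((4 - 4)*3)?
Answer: 0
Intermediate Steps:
W = -528 (W = -3*(504 - 328) = -3*176 = -528)
W*((4 - 4)*3) = -528*(4 - 4)*3 = -0*3 = -528*0 = 0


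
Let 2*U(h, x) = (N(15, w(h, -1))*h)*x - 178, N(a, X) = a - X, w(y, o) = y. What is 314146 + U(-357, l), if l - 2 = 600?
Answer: -39659947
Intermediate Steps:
l = 602 (l = 2 + 600 = 602)
U(h, x) = -89 + h*x*(15 - h)/2 (U(h, x) = (((15 - h)*h)*x - 178)/2 = ((h*(15 - h))*x - 178)/2 = (h*x*(15 - h) - 178)/2 = (-178 + h*x*(15 - h))/2 = -89 + h*x*(15 - h)/2)
314146 + U(-357, l) = 314146 + (-89 - 1/2*(-357)*602*(-15 - 357)) = 314146 + (-89 - 1/2*(-357)*602*(-372)) = 314146 + (-89 - 39974004) = 314146 - 39974093 = -39659947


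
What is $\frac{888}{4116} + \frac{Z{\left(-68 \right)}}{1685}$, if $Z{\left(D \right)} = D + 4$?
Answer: $\frac{102738}{577955} \approx 0.17776$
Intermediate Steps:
$Z{\left(D \right)} = 4 + D$
$\frac{888}{4116} + \frac{Z{\left(-68 \right)}}{1685} = \frac{888}{4116} + \frac{4 - 68}{1685} = 888 \cdot \frac{1}{4116} - \frac{64}{1685} = \frac{74}{343} - \frac{64}{1685} = \frac{102738}{577955}$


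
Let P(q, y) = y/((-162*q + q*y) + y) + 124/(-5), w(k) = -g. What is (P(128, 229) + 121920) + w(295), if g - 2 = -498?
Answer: 215530949/1761 ≈ 1.2239e+5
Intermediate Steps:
g = -496 (g = 2 - 498 = -496)
w(k) = 496 (w(k) = -1*(-496) = 496)
P(q, y) = -124/5 + y/(y - 162*q + q*y) (P(q, y) = y/(y - 162*q + q*y) + 124*(-⅕) = y/(y - 162*q + q*y) - 124/5 = -124/5 + y/(y - 162*q + q*y))
(P(128, 229) + 121920) + w(295) = ((-119*229 + 20088*128 - 124*128*229)/(5*(229 - 162*128 + 128*229)) + 121920) + 496 = ((-27251 + 2571264 - 3634688)/(5*(229 - 20736 + 29312)) + 121920) + 496 = ((⅕)*(-1090675)/8805 + 121920) + 496 = ((⅕)*(1/8805)*(-1090675) + 121920) + 496 = (-43627/1761 + 121920) + 496 = 214657493/1761 + 496 = 215530949/1761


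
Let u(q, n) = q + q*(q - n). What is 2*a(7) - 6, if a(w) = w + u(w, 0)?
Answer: 120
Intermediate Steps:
a(w) = w + w*(1 + w) (a(w) = w + w*(1 + w - 1*0) = w + w*(1 + w + 0) = w + w*(1 + w))
2*a(7) - 6 = 2*(7*(2 + 7)) - 6 = 2*(7*9) - 6 = 2*63 - 6 = 126 - 6 = 120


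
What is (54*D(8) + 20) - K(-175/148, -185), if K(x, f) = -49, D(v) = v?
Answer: 501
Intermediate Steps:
(54*D(8) + 20) - K(-175/148, -185) = (54*8 + 20) - 1*(-49) = (432 + 20) + 49 = 452 + 49 = 501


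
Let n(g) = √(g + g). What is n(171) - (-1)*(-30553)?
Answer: -30553 + 3*√38 ≈ -30535.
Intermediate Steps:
n(g) = √2*√g (n(g) = √(2*g) = √2*√g)
n(171) - (-1)*(-30553) = √2*√171 - (-1)*(-30553) = √2*(3*√19) - 1*30553 = 3*√38 - 30553 = -30553 + 3*√38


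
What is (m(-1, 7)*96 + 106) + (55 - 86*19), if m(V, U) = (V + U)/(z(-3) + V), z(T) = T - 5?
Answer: -1537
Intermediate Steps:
z(T) = -5 + T
m(V, U) = (U + V)/(-8 + V) (m(V, U) = (V + U)/((-5 - 3) + V) = (U + V)/(-8 + V))
(m(-1, 7)*96 + 106) + (55 - 86*19) = (((7 - 1)/(-8 - 1))*96 + 106) + (55 - 86*19) = ((6/(-9))*96 + 106) + (55 - 1634) = (-1/9*6*96 + 106) - 1579 = (-2/3*96 + 106) - 1579 = (-64 + 106) - 1579 = 42 - 1579 = -1537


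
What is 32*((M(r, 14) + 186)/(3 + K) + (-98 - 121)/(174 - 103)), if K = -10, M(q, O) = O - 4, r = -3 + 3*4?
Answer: -70624/71 ≈ -994.70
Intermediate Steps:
r = 9 (r = -3 + 12 = 9)
M(q, O) = -4 + O
32*((M(r, 14) + 186)/(3 + K) + (-98 - 121)/(174 - 103)) = 32*(((-4 + 14) + 186)/(3 - 10) + (-98 - 121)/(174 - 103)) = 32*((10 + 186)/(-7) - 219/71) = 32*(196*(-⅐) - 219*1/71) = 32*(-28 - 219/71) = 32*(-2207/71) = -70624/71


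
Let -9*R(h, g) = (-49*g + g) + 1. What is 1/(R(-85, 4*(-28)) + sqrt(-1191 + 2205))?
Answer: -48393/28829995 - 1053*sqrt(6)/28829995 ≈ -0.0017680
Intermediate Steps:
R(h, g) = -1/9 + 16*g/3 (R(h, g) = -((-49*g + g) + 1)/9 = -(-48*g + 1)/9 = -(1 - 48*g)/9 = -1/9 + 16*g/3)
1/(R(-85, 4*(-28)) + sqrt(-1191 + 2205)) = 1/((-1/9 + 16*(4*(-28))/3) + sqrt(-1191 + 2205)) = 1/((-1/9 + (16/3)*(-112)) + sqrt(1014)) = 1/((-1/9 - 1792/3) + 13*sqrt(6)) = 1/(-5377/9 + 13*sqrt(6))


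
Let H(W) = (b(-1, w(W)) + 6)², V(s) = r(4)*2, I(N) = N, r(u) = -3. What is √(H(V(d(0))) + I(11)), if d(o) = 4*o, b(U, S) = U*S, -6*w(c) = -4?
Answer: √355/3 ≈ 6.2805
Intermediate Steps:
w(c) = ⅔ (w(c) = -⅙*(-4) = ⅔)
b(U, S) = S*U
V(s) = -6 (V(s) = -3*2 = -6)
H(W) = 256/9 (H(W) = ((⅔)*(-1) + 6)² = (-⅔ + 6)² = (16/3)² = 256/9)
√(H(V(d(0))) + I(11)) = √(256/9 + 11) = √(355/9) = √355/3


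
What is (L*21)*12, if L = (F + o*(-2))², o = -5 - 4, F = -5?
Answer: 42588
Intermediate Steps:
o = -9
L = 169 (L = (-5 - 9*(-2))² = (-5 + 18)² = 13² = 169)
(L*21)*12 = (169*21)*12 = 3549*12 = 42588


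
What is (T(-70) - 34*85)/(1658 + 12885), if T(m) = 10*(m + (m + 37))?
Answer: -3920/14543 ≈ -0.26955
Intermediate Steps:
T(m) = 370 + 20*m (T(m) = 10*(m + (37 + m)) = 10*(37 + 2*m) = 370 + 20*m)
(T(-70) - 34*85)/(1658 + 12885) = ((370 + 20*(-70)) - 34*85)/(1658 + 12885) = ((370 - 1400) - 2890)/14543 = (-1030 - 2890)*(1/14543) = -3920*1/14543 = -3920/14543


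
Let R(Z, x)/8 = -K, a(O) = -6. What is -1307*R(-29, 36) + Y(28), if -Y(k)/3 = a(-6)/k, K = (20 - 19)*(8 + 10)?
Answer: 2634921/14 ≈ 1.8821e+5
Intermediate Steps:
K = 18 (K = 1*18 = 18)
Y(k) = 18/k (Y(k) = -(-18)/k = 18/k)
R(Z, x) = -144 (R(Z, x) = 8*(-1*18) = 8*(-18) = -144)
-1307*R(-29, 36) + Y(28) = -1307*(-144) + 18/28 = 188208 + 18*(1/28) = 188208 + 9/14 = 2634921/14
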